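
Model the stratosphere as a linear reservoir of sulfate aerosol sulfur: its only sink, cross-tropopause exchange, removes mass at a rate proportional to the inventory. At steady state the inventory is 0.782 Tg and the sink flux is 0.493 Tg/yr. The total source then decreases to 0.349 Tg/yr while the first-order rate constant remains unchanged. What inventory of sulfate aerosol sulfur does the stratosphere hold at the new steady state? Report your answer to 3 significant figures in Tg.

Rate constant k = F/M = 0.493 / 0.782 = 0.6304 yr⁻¹.
At the new steady state, source = k·M_new ⇒ M_new = 0.349 / 0.6304 = 0.5536 Tg.
(Equivalently M_new = M × F_new/F_old = 0.782 × 0.349/0.493.)

0.554 Tg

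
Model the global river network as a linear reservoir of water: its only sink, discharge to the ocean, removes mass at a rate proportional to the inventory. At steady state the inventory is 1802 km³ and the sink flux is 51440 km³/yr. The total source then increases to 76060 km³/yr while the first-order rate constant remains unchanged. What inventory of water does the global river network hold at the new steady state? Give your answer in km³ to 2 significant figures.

2700 km³

Rate constant k = F/M = 51440 / 1802 = 28.55 yr⁻¹.
At the new steady state, source = k·M_new ⇒ M_new = 76060 / 28.55 = 2664 km³.
(Equivalently M_new = M × F_new/F_old = 1802 × 76060/51440.)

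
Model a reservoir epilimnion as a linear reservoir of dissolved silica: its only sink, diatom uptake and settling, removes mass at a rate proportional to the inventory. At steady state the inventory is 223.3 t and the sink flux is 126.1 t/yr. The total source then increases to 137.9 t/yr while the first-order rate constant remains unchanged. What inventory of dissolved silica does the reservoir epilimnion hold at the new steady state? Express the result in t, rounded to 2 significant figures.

Rate constant k = F/M = 126.1 / 223.3 = 0.5647 yr⁻¹.
At the new steady state, source = k·M_new ⇒ M_new = 137.9 / 0.5647 = 244.2 t.
(Equivalently M_new = M × F_new/F_old = 223.3 × 137.9/126.1.)

240 t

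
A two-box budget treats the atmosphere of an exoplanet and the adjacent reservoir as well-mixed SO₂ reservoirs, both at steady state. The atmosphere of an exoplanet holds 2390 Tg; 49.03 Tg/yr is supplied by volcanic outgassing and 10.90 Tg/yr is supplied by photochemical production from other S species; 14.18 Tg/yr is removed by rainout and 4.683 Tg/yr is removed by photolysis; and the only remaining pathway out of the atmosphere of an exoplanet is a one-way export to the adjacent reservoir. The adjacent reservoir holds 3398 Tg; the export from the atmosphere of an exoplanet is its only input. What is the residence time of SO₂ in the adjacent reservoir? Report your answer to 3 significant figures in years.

82.7 yr

Balance the atmosphere of an exoplanet: ΣF_in = 49.03 + 10.90 = 59.930 Tg/yr.
Export to the adjacent reservoir = ΣF_in − (14.18 + 4.683) = 41.067 Tg/yr.
At steady state the output of the adjacent reservoir equals its input, 41.067 Tg/yr.
τ = M / F = 3398 / 41.067 = 82.74 yr.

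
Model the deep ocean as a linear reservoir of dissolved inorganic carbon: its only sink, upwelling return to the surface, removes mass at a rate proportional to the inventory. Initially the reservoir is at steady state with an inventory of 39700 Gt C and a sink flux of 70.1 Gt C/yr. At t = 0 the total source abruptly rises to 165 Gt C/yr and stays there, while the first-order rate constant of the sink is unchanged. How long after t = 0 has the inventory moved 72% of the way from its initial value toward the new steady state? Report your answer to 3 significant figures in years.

721 yr

τ = M₀/F₀ = 39700/70.1 = 566.3 yr.
The remaining gap fraction is e^(−t/τ); 72% covered ⇒ e^(−t/τ) = 0.280.
t = −τ ln(0.280) = 566.3 × 1.273 = 720.9 yr.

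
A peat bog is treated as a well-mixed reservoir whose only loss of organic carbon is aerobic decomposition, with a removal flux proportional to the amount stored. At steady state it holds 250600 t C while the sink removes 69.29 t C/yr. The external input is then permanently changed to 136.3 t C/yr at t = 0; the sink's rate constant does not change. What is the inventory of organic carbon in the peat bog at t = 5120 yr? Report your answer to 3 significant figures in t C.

434000 t C

Residence time τ = M₀/F₀ = 3617 yr. The eventual steady state is M_∞ = M₀·(F₁/F₀) = 250600 × 136.3/69.29 = 492950 t C.
The anomaly ΔM(t) = M(t) − M_∞ decays as ΔM₀·e^(−t/τ) with ΔM₀ = 250600 − 492950 = −242400 t C.
At t = 5120 yr, e^(−t/τ) = e^(−1.416) = 0.2428, so ΔM = −58840 t C and M = 492950 − 58840 = 434120 t C.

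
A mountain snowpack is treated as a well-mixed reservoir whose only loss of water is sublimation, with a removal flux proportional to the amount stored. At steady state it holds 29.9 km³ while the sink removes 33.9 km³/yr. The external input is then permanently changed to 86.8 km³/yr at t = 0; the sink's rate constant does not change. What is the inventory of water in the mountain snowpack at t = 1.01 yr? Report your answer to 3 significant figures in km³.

The sink rate constant is k = F₀/M₀ = 33.9/29.9 = 1.134 yr⁻¹.
Solving dM/dt = F₁ − kM with M(0) = M₀ gives M(t) = F₁/k + (M₀ − F₁/k)·e^(−kt).
F₁/k = 86.8/1.134 = 76.558 km³; kt = 1.134 × 1.01 = 1.145, e^(−kt) = 0.3182.
M(1.01) = 76.558 + (29.9 − 76.558) × 0.3182 = 76.558 − 14.85 = 61.712 km³.

61.7 km³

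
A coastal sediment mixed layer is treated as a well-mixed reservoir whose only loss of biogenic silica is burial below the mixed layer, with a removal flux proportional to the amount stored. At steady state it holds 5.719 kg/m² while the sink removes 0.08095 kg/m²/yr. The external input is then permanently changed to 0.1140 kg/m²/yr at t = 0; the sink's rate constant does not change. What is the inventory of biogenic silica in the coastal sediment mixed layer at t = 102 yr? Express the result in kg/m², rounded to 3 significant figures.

7.50 kg/m²

The sink rate constant is k = F₀/M₀ = 0.08095/5.719 = 0.01415 yr⁻¹.
Solving dM/dt = F₁ − kM with M(0) = M₀ gives M(t) = F₁/k + (M₀ − F₁/k)·e^(−kt).
F₁/k = 0.1140/0.01415 = 8.0539 kg/m²; kt = 0.01415 × 102 = 1.444, e^(−kt) = 0.2360.
M(102) = 8.0539 + (5.719 − 8.0539) × 0.2360 = 8.0539 − 0.5511 = 7.5028 kg/m².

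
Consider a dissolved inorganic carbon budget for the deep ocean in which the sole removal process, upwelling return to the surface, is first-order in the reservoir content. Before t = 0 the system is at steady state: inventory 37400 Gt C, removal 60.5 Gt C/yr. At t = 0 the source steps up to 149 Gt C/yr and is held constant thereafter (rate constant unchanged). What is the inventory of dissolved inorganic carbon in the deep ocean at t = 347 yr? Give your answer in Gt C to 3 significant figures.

60900 Gt C

τ = M₀/F₀ = 37400/60.5 = 618.2 yr; rate constant k = 1/τ.
New steady state M_∞ = F₁/k = F₁·τ = 149 × 618.2 = 92109 Gt C.
M(t) = M_∞ + (M₀ − M_∞)·e^(−t/τ); t/τ = 347/618.2 = 0.5613, so e^(−t/τ) = 0.5705.
M(t) = 92109 − 54710 × 0.5705 = 60900 Gt C.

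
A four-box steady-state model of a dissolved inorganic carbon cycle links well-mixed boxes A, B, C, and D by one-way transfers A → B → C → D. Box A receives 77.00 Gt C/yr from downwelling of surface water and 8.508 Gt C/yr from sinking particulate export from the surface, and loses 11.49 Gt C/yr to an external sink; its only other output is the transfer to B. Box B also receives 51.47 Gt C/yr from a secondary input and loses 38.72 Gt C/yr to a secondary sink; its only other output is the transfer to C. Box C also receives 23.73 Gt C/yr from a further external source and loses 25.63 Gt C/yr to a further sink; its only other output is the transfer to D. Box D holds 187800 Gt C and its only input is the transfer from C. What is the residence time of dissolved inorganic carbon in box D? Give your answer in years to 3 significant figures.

2210 yr

Box A: F(A→B) = (77.00 + 8.508) − 11.49 = 74.018 Gt C/yr.
Box B: F(B→C) = (74.018 + 51.47) − 38.72 = 86.768 Gt C/yr.
Box C: F(C→D) = (86.768 + 23.73) − 25.63 = 84.868 Gt C/yr.
Box D throughput = its input = 84.868 Gt C/yr; τ = 187800 / 84.868 = 2213 yr.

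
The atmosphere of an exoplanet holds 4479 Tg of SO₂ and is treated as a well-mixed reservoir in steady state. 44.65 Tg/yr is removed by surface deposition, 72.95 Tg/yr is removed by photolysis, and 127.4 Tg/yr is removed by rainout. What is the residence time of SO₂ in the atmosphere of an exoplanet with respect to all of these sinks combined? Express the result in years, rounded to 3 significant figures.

18.3 yr

Total removal flux = 44.65 + 72.95 + 127.4 = 245.00 Tg/yr.
τ = M / ΣF_out = 4479 / 245.00 = 18.28 yr.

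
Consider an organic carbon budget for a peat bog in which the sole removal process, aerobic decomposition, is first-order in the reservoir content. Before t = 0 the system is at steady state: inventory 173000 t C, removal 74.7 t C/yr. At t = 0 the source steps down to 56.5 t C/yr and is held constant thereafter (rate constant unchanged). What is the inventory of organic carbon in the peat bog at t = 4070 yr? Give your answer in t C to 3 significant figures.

138000 t C

Residence time τ = M₀/F₀ = 2316 yr. The eventual steady state is M_∞ = M₀·(F₁/F₀) = 173000 × 56.5/74.7 = 130850 t C.
The anomaly ΔM(t) = M(t) − M_∞ decays as ΔM₀·e^(−t/τ) with ΔM₀ = 173000 − 130850 = 42150 t C.
At t = 4070 yr, e^(−t/τ) = e^(−1.757) = 0.1725, so ΔM = 7271 t C and M = 130850 + 7271 = 138120 t C.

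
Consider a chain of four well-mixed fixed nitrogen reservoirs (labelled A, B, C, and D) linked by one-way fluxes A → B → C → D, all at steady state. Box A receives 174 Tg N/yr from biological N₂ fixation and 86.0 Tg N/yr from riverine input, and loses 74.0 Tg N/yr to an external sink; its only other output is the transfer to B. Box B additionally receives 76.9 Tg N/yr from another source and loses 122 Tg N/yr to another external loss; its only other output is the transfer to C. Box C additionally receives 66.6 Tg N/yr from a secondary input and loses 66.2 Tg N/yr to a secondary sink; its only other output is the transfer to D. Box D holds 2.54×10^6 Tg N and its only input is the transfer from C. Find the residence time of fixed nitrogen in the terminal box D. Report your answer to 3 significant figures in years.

Box A: F(A→B) = (174 + 86.0) − 74.0 = 186.00 Tg N/yr.
Box B: F(B→C) = (186.00 + 76.9) − 122 = 140.90 Tg N/yr.
Box C: F(C→D) = (140.90 + 66.6) − 66.2 = 141.30 Tg N/yr.
Box D throughput = its input = 141.30 Tg N/yr; τ = 2.54×10^6 / 141.30 = 17980 yr.

18000 yr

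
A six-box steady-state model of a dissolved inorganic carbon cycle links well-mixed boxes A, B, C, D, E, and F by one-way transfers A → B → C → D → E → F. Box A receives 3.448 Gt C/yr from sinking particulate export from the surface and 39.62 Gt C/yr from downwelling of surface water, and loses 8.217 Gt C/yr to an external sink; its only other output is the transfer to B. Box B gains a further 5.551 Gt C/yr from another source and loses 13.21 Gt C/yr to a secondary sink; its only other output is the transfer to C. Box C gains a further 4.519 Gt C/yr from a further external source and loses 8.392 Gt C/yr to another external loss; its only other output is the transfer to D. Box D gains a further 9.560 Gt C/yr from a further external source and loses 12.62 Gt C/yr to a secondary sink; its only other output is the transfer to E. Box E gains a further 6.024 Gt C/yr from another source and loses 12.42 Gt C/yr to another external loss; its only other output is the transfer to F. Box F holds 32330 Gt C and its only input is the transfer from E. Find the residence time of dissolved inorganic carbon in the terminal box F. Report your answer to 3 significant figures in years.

2330 yr

Box A: F(A→B) = (3.448 + 39.62) − 8.217 = 34.851 Gt C/yr.
Box B: F(B→C) = (34.851 + 5.551) − 13.21 = 27.192 Gt C/yr.
Box C: F(C→D) = (27.192 + 4.519) − 8.392 = 23.319 Gt C/yr.
Box D: F(D→E) = (23.319 + 9.560) − 12.62 = 20.259 Gt C/yr.
Box E: F(E→F) = (20.259 + 6.024) − 12.42 = 13.863 Gt C/yr.
Box F throughput = its input = 13.863 Gt C/yr; τ = 32330 / 13.863 = 2332 yr.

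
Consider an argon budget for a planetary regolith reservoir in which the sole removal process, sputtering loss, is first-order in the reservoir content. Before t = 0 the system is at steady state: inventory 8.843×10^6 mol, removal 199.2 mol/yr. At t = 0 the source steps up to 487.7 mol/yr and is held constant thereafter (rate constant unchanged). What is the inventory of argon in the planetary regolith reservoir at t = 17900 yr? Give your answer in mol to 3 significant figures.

1.31×10^7 mol

τ = M₀/F₀ = 8.843×10^6/199.2 = 44390 yr; rate constant k = 1/τ.
New steady state M_∞ = F₁/k = F₁·τ = 487.7 × 44390 = 2.1650×10^7 mol.
M(t) = M_∞ + (M₀ − M_∞)·e^(−t/τ); t/τ = 17900/44390 = 0.4032, so e^(−t/τ) = 0.6682.
M(t) = 2.1650×10^7 − 1.281×10^7 × 0.6682 = 1.3093×10^7 mol.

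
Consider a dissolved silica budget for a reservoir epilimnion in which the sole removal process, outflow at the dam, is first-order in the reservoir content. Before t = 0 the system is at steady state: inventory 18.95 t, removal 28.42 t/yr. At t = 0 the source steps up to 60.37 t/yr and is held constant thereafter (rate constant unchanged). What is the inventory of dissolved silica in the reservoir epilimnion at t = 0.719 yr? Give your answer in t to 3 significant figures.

33.0 t

The sink rate constant is k = F₀/M₀ = 28.42/18.95 = 1.500 yr⁻¹.
Solving dM/dt = F₁ − kM with M(0) = M₀ gives M(t) = F₁/k + (M₀ − F₁/k)·e^(−kt).
F₁/k = 60.37/1.500 = 40.254 t; kt = 1.500 × 0.719 = 1.078, e^(−kt) = 0.3402.
M(0.719) = 40.254 + (18.95 − 40.254) × 0.3402 = 40.254 − 7.247 = 33.007 t.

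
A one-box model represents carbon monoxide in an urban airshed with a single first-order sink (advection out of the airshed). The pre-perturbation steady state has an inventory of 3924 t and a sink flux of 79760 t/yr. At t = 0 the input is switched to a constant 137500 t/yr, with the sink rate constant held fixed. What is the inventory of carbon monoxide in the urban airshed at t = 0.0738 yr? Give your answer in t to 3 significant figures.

The sink rate constant is k = F₀/M₀ = 79760/3924 = 20.33 yr⁻¹.
Solving dM/dt = F₁ − kM with M(0) = M₀ gives M(t) = F₁/k + (M₀ − F₁/k)·e^(−kt).
F₁/k = 137500/20.33 = 6764.7 t; kt = 20.33 × 0.0738 = 1.500, e^(−kt) = 0.2231.
M(0.0738) = 6764.7 + (3924 − 6764.7) × 0.2231 = 6764.7 − 633.8 = 6130.9 t.

6130 t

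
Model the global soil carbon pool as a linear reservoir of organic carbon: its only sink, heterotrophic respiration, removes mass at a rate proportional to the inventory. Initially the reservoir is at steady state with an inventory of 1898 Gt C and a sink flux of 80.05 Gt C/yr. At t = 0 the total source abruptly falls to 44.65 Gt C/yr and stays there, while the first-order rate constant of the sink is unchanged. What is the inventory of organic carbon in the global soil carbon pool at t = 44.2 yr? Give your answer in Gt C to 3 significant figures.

1190 Gt C

Residence time τ = M₀/F₀ = 23.71 yr. The eventual steady state is M_∞ = M₀·(F₁/F₀) = 1898 × 44.65/80.05 = 1058.7 Gt C.
The anomaly ΔM(t) = M(t) − M_∞ decays as ΔM₀·e^(−t/τ) with ΔM₀ = 1898 − 1058.7 = 839.3 Gt C.
At t = 44.2 yr, e^(−t/τ) = e^(−1.864) = 0.1550, so ΔM = 130.1 Gt C and M = 1058.7 + 130.1 = 1188.8 Gt C.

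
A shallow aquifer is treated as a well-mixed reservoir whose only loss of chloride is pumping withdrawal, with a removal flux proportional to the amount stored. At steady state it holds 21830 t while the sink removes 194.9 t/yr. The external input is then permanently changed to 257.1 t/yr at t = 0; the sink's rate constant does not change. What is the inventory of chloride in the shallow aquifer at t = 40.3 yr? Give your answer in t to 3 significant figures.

23900 t

Residence time τ = M₀/F₀ = 112.0 yr. The eventual steady state is M_∞ = M₀·(F₁/F₀) = 21830 × 257.1/194.9 = 28797 t.
The anomaly ΔM(t) = M(t) − M_∞ decays as ΔM₀·e^(−t/τ) with ΔM₀ = 21830 − 28797 = −6967 t.
At t = 40.3 yr, e^(−t/τ) = e^(−0.3598) = 0.6978, so ΔM = −4862 t and M = 28797 − 4862 = 23935 t.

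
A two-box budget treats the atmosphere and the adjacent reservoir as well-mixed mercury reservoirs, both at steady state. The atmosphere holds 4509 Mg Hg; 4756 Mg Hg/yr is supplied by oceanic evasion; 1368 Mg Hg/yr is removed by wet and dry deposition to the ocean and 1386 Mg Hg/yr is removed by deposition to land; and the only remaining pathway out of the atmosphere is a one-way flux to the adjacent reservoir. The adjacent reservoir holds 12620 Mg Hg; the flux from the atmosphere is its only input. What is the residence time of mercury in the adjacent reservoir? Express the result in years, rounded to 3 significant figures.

6.30 yr

Balance the atmosphere: ΣF_in = 4756.0 Mg Hg/yr.
Flux to the adjacent reservoir = ΣF_in − (1368 + 1386) = 2002.0 Mg Hg/yr.
At steady state the output of the adjacent reservoir equals its input, 2002.0 Mg Hg/yr.
τ = M / F = 12620 / 2002.0 = 6.304 yr.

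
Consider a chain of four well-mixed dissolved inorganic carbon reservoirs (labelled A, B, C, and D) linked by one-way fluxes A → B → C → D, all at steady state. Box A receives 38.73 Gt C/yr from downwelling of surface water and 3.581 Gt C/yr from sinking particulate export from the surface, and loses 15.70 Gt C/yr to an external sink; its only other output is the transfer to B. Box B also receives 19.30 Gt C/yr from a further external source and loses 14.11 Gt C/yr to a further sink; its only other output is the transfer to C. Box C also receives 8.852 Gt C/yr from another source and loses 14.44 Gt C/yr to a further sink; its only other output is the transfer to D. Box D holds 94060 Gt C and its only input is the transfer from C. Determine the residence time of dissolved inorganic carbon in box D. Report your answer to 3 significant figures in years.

3590 yr

Box A: F(A→B) = (38.73 + 3.581) − 15.70 = 26.611 Gt C/yr.
Box B: F(B→C) = (26.611 + 19.30) − 14.11 = 31.801 Gt C/yr.
Box C: F(C→D) = (31.801 + 8.852) − 14.44 = 26.213 Gt C/yr.
Box D throughput = its input = 26.213 Gt C/yr; τ = 94060 / 26.213 = 3588 yr.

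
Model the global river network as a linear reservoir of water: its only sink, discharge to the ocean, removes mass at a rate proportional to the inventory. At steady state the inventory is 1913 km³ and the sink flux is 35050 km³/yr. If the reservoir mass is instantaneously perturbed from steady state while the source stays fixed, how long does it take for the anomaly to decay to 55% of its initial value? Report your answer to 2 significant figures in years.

0.033 yr

For a linear reservoir the anomaly decays as exp(−t/τ) with τ = M/F = 1913/35050 = 0.05458 yr.
exp(−t/τ) = 0.55 ⇒ t = −τ ln(0.55) = 0.05458 × 0.5978 = 0.03263 yr.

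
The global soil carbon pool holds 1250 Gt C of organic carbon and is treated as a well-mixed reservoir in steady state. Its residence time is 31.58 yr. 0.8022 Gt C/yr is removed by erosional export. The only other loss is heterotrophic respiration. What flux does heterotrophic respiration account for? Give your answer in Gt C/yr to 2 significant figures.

Total removal F = M/τ = 1250 / 31.58 = 39.58 Gt C/yr.
Heterotrophic respiration = F − (0.8022) = 39.58 − 0.8022 = 38.78 Gt C/yr.

39 Gt C/yr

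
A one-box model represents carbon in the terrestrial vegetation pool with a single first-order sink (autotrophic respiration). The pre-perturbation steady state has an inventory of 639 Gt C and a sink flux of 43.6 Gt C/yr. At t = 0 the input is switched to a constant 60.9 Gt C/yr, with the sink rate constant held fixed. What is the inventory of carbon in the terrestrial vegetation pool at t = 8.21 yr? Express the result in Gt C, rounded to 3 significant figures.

748 Gt C

τ = M₀/F₀ = 639/43.6 = 14.66 yr; rate constant k = 1/τ.
New steady state M_∞ = F₁/k = F₁·τ = 60.9 × 14.66 = 892.55 Gt C.
M(t) = M_∞ + (M₀ − M_∞)·e^(−t/τ); t/τ = 8.21/14.66 = 0.5602, so e^(−t/τ) = 0.5711.
M(t) = 892.55 − 253.5 × 0.5711 = 747.75 Gt C.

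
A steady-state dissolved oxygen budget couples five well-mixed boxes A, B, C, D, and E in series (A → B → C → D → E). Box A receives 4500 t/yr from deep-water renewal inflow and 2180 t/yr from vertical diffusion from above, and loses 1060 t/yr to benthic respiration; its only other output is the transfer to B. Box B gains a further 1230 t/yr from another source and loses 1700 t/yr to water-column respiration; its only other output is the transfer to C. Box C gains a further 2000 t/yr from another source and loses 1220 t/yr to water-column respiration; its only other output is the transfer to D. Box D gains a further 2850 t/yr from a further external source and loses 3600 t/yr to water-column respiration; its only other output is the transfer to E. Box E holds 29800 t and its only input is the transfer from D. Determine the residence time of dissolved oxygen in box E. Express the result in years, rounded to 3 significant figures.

5.75 yr

Box A: F(A→B) = (4500 + 2180) − 1060 = 5620.0 t/yr.
Box B: F(B→C) = (5620.0 + 1230) − 1700 = 5150.0 t/yr.
Box C: F(C→D) = (5150.0 + 2000) − 1220 = 5930.0 t/yr.
Box D: F(D→E) = (5930.0 + 2850) − 3600 = 5180.0 t/yr.
Box E throughput = its input = 5180.0 t/yr; τ = 29800 / 5180.0 = 5.753 yr.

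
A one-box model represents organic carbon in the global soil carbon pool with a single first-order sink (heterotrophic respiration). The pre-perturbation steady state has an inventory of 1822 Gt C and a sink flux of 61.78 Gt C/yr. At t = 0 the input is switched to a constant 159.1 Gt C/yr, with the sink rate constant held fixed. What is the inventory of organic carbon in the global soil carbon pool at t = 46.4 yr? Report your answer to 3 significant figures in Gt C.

4100 Gt C

τ = M₀/F₀ = 1822/61.78 = 29.49 yr; rate constant k = 1/τ.
New steady state M_∞ = F₁/k = F₁·τ = 159.1 × 29.49 = 4692.1 Gt C.
M(t) = M_∞ + (M₀ − M_∞)·e^(−t/τ); t/τ = 46.4/29.49 = 1.573, so e^(−t/τ) = 0.2074.
M(t) = 4692.1 − 2870 × 0.2074 = 4097.0 Gt C.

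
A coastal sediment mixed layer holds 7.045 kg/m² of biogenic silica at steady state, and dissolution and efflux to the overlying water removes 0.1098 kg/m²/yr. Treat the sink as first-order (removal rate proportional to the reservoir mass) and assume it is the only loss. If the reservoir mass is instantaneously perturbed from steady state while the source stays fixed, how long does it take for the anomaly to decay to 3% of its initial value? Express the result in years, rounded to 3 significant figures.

For a linear reservoir the anomaly decays as exp(−t/τ) with τ = M/F = 7.045/0.1098 = 64.16 yr.
exp(−t/τ) = 0.03 ⇒ t = −τ ln(0.03) = 64.16 × 3.507 = 225.0 yr.

225 yr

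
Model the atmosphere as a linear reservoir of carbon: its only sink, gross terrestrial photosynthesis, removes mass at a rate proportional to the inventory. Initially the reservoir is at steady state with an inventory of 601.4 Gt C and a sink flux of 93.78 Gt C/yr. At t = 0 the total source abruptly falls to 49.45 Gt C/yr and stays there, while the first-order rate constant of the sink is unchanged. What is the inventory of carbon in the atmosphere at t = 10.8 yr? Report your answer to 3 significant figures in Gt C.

τ = M₀/F₀ = 601.4/93.78 = 6.413 yr; rate constant k = 1/τ.
New steady state M_∞ = F₁/k = F₁·τ = 49.45 × 6.413 = 317.12 Gt C.
M(t) = M_∞ + (M₀ − M_∞)·e^(−t/τ); t/τ = 10.8/6.413 = 1.684, so e^(−t/τ) = 0.1856.
M(t) = 317.12 + 284.3 × 0.1856 = 369.88 Gt C.

370 Gt C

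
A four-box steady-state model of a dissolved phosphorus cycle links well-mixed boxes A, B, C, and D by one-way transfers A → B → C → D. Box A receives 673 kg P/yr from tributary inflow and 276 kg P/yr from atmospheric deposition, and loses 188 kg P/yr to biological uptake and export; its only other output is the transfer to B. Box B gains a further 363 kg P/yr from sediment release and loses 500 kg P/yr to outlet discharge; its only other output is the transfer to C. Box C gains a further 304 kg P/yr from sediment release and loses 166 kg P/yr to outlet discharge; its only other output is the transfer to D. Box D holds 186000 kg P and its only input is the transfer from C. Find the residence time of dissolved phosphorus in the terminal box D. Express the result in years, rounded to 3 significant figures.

Box A: F(A→B) = (673 + 276) − 188 = 761.00 kg P/yr.
Box B: F(B→C) = (761.00 + 363) − 500 = 624.00 kg P/yr.
Box C: F(C→D) = (624.00 + 304) − 166 = 762.00 kg P/yr.
Box D throughput = its input = 762.00 kg P/yr; τ = 186000 / 762.00 = 244.1 yr.

244 yr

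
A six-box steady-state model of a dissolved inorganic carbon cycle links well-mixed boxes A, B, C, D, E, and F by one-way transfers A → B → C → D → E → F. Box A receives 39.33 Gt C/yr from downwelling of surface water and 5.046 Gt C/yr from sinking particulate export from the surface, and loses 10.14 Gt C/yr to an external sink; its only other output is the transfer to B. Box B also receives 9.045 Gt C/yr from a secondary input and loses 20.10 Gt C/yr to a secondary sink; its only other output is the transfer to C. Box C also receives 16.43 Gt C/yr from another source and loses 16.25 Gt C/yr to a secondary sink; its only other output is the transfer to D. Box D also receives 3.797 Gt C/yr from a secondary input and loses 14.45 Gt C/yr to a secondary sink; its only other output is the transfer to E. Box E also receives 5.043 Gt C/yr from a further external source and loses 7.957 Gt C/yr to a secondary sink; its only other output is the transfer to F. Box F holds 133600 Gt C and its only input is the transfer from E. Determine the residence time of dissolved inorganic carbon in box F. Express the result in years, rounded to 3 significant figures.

13600 yr

Box A: F(A→B) = (39.33 + 5.046) − 10.14 = 34.236 Gt C/yr.
Box B: F(B→C) = (34.236 + 9.045) − 20.10 = 23.181 Gt C/yr.
Box C: F(C→D) = (23.181 + 16.43) − 16.25 = 23.361 Gt C/yr.
Box D: F(D→E) = (23.361 + 3.797) − 14.45 = 12.708 Gt C/yr.
Box E: F(E→F) = (12.708 + 5.043) − 7.957 = 9.7940 Gt C/yr.
Box F throughput = its input = 9.7940 Gt C/yr; τ = 133600 / 9.7940 = 13640 yr.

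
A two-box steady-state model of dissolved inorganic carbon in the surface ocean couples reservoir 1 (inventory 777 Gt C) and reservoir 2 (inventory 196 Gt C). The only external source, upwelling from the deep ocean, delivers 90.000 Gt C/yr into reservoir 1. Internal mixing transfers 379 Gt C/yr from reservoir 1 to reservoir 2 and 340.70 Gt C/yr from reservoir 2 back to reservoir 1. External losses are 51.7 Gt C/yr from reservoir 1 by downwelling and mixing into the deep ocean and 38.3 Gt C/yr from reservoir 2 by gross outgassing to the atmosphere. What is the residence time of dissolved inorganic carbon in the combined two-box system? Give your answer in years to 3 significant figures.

10.8 yr

Treat the two boxes together as one reservoir: the mixing fluxes between them are internal recycling, so τ = ΣM / Σ(external losses).
M_total = 777 + 196 = 973.00 Gt C.
ΣF_external_out = 51.7 + 38.3 = 90.000 Gt C/yr.
τ = M_total / ΣF_ext = 973.00 / 90.000 = 10.81 yr.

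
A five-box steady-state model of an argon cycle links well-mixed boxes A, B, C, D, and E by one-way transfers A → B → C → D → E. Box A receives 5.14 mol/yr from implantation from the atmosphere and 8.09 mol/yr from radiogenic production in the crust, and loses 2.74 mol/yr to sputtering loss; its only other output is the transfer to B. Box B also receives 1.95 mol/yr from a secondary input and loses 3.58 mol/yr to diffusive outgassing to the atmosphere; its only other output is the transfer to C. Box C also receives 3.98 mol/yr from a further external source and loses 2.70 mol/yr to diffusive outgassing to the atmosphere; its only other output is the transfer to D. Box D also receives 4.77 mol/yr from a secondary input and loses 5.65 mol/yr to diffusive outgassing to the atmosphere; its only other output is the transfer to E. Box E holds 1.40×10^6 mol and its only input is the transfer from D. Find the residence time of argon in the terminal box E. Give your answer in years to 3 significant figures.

151000 yr

Box A: F(A→B) = (5.14 + 8.09) − 2.74 = 10.490 mol/yr.
Box B: F(B→C) = (10.490 + 1.95) − 3.58 = 8.8600 mol/yr.
Box C: F(C→D) = (8.8600 + 3.98) − 2.70 = 10.140 mol/yr.
Box D: F(D→E) = (10.140 + 4.77) − 5.65 = 9.2600 mol/yr.
Box E throughput = its input = 9.2600 mol/yr; τ = 1.40×10^6 / 9.2600 = 151200 yr.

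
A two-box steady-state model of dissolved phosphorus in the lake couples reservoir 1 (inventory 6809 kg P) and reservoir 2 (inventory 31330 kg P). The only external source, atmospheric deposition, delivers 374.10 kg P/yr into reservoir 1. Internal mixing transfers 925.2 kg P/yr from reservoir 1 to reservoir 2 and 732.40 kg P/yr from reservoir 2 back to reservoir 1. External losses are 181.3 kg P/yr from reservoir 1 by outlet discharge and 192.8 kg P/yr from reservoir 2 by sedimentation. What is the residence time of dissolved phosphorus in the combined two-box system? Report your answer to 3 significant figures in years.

For the system as a whole, the A↔B exchange is internal and contributes nothing to the throughput; only the external sinks remove mass.
M_total = 6809 + 31330 = 38139 kg P.
ΣF_external_out = 181.3 + 192.8 = 374.10 kg P/yr.
τ = M_total / ΣF_ext = 38139 / 374.10 = 101.9 yr.

102 yr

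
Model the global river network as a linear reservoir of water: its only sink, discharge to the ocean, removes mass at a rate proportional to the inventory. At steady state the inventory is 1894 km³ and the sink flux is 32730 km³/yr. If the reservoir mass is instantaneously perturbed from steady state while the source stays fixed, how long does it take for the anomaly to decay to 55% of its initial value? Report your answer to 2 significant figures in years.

For a linear reservoir the anomaly decays as exp(−t/τ) with τ = M/F = 1894/32730 = 0.05787 yr.
exp(−t/τ) = 0.55 ⇒ t = −τ ln(0.55) = 0.05787 × 0.5978 = 0.03460 yr.

0.035 yr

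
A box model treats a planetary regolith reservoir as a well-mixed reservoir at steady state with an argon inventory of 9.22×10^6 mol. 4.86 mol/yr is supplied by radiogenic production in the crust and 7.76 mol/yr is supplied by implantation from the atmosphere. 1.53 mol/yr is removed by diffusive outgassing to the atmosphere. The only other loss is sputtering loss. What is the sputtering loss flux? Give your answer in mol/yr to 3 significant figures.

11.1 mol/yr

At steady state ΣF_in = ΣF_out.
ΣF_in = 4.86 + 7.76 = 12.620 mol/yr.
Sputtering loss flux = ΣF_in − (1.53) = 12.620 − 1.530 = 11.09 mol/yr.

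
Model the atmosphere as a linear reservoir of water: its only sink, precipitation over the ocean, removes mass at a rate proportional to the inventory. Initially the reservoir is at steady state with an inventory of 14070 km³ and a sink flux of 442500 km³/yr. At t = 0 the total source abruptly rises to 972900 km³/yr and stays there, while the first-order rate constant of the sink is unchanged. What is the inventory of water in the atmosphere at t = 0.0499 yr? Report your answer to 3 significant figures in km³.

τ = M₀/F₀ = 14070/442500 = 0.03180 yr; rate constant k = 1/τ.
New steady state M_∞ = F₁/k = F₁·τ = 972900 × 0.03180 = 30935 km³.
M(t) = M_∞ + (M₀ − M_∞)·e^(−t/τ); t/τ = 0.0499/0.03180 = 1.569, so e^(−t/τ) = 0.2082.
M(t) = 30935 − 16860 × 0.2082 = 27424 km³.

27400 km³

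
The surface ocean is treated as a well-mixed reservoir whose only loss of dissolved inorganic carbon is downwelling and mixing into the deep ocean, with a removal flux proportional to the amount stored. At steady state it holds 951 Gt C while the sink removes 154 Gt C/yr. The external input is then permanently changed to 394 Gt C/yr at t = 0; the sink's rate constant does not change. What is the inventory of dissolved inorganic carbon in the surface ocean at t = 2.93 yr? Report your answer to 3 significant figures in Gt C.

τ = M₀/F₀ = 951/154 = 6.175 yr; rate constant k = 1/τ.
New steady state M_∞ = F₁/k = F₁·τ = 394 × 6.175 = 2433.1 Gt C.
M(t) = M_∞ + (M₀ − M_∞)·e^(−t/τ); t/τ = 2.93/6.175 = 0.4745, so e^(−t/τ) = 0.6222.
M(t) = 2433.1 − 1482 × 0.6222 = 1510.9 Gt C.

1510 Gt C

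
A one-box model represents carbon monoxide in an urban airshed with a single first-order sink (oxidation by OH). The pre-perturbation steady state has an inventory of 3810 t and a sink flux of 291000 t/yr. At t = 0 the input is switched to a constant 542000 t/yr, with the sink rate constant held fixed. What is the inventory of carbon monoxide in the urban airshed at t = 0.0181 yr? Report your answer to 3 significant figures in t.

6270 t

τ = M₀/F₀ = 3810/291000 = 0.01309 yr; rate constant k = 1/τ.
New steady state M_∞ = F₁/k = F₁·τ = 542000 × 0.01309 = 7096.3 t.
M(t) = M_∞ + (M₀ − M_∞)·e^(−t/τ); t/τ = 0.0181/0.01309 = 1.382, so e^(−t/τ) = 0.2510.
M(t) = 7096.3 − 3286 × 0.2510 = 6271.5 t.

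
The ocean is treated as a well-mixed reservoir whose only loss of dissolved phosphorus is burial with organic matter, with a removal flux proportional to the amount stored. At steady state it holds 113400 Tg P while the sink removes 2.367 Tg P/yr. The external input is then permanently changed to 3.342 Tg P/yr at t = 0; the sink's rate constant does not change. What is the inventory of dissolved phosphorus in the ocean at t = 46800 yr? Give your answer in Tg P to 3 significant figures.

143000 Tg P

τ = M₀/F₀ = 113400/2.367 = 47910 yr; rate constant k = 1/τ.
New steady state M_∞ = F₁/k = F₁·τ = 3.342 × 47910 = 160110 Tg P.
M(t) = M_∞ + (M₀ − M_∞)·e^(−t/τ); t/τ = 46800/47910 = 0.9769, so e^(−t/τ) = 0.3765.
M(t) = 160110 − 46710 × 0.3765 = 142520 Tg P.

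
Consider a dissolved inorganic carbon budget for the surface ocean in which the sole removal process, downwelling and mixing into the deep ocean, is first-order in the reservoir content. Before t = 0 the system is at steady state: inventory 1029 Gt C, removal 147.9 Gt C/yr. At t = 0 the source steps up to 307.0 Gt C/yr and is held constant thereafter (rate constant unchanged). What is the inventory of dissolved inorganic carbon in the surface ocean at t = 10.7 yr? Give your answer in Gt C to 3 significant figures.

1900 Gt C

τ = M₀/F₀ = 1029/147.9 = 6.957 yr; rate constant k = 1/τ.
New steady state M_∞ = F₁/k = F₁·τ = 307.0 × 6.957 = 2135.9 Gt C.
M(t) = M_∞ + (M₀ − M_∞)·e^(−t/τ); t/τ = 10.7/6.957 = 1.538, so e^(−t/τ) = 0.2148.
M(t) = 2135.9 − 1107 × 0.2148 = 1898.1 Gt C.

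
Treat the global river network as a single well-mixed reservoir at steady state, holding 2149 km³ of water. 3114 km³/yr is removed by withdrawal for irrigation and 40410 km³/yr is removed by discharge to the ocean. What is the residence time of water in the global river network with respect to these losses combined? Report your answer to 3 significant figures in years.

Total removal = 3114 + 40410 = 43524 km³/yr.
τ = M / ΣF_out = 2149 / 43524 = 0.04938 yr.

0.0494 yr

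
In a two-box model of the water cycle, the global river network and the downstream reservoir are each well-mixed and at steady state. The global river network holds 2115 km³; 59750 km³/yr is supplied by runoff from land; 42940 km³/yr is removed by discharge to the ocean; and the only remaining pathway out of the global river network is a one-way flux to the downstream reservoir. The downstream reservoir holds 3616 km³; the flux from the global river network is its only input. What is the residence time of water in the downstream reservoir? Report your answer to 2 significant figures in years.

Balance the global river network: ΣF_in = 59750 km³/yr.
Flux to the downstream reservoir = ΣF_in − (42940) = 16810 km³/yr.
At steady state the output of the downstream reservoir equals its input, 16810 km³/yr.
τ = M / F = 3616 / 16810 = 0.2151 yr.

0.22 yr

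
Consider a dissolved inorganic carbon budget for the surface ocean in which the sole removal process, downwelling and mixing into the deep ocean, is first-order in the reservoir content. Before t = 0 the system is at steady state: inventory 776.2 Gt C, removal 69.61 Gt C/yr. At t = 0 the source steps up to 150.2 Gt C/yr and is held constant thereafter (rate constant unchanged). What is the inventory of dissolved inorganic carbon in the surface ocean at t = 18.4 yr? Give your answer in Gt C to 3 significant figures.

1500 Gt C

Residence time τ = M₀/F₀ = 11.15 yr. The eventual steady state is M_∞ = M₀·(F₁/F₀) = 776.2 × 150.2/69.61 = 1674.8 Gt C.
The anomaly ΔM(t) = M(t) − M_∞ decays as ΔM₀·e^(−t/τ) with ΔM₀ = 776.2 − 1674.8 = −898.6 Gt C.
At t = 18.4 yr, e^(−t/τ) = e^(−1.650) = 0.1920, so ΔM = −172.6 Gt C and M = 1674.8 − 172.6 = 1502.3 Gt C.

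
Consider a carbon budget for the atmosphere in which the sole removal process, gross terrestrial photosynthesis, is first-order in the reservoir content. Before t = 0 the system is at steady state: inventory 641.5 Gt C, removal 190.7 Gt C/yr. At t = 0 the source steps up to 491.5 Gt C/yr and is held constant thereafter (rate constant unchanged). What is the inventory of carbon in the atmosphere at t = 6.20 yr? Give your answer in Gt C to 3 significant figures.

1490 Gt C

τ = M₀/F₀ = 641.5/190.7 = 3.364 yr; rate constant k = 1/τ.
New steady state M_∞ = F₁/k = F₁·τ = 491.5 × 3.364 = 1653.4 Gt C.
M(t) = M_∞ + (M₀ − M_∞)·e^(−t/τ); t/τ = 6.20/3.364 = 1.843, so e^(−t/τ) = 0.1583.
M(t) = 1653.4 − 1012 × 0.1583 = 1493.2 Gt C.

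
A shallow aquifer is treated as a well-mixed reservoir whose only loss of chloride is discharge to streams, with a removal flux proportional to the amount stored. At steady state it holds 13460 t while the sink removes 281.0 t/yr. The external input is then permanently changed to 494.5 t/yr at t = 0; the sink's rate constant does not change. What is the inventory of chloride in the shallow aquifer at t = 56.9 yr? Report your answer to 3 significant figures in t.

Residence time τ = M₀/F₀ = 47.90 yr. The eventual steady state is M_∞ = M₀·(F₁/F₀) = 13460 × 494.5/281.0 = 23687 t.
The anomaly ΔM(t) = M(t) − M_∞ decays as ΔM₀·e^(−t/τ) with ΔM₀ = 13460 − 23687 = −10230 t.
At t = 56.9 yr, e^(−t/τ) = e^(−1.188) = 0.3049, so ΔM = −3118 t and M = 23687 − 3118 = 20569 t.

20600 t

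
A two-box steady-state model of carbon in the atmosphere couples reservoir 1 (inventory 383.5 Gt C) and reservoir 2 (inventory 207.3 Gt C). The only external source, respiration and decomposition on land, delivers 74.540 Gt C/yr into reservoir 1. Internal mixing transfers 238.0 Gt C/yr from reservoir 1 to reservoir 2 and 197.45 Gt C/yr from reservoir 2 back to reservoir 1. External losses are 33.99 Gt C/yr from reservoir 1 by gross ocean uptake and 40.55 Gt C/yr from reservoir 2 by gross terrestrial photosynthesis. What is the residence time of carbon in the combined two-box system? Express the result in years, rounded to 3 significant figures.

7.93 yr

Treat the two boxes together as one reservoir: the mixing fluxes between them are internal recycling, so τ = ΣM / Σ(external losses).
M_total = 383.5 + 207.3 = 590.80 Gt C.
ΣF_external_out = 33.99 + 40.55 = 74.540 Gt C/yr.
τ = M_total / ΣF_ext = 590.80 / 74.540 = 7.926 yr.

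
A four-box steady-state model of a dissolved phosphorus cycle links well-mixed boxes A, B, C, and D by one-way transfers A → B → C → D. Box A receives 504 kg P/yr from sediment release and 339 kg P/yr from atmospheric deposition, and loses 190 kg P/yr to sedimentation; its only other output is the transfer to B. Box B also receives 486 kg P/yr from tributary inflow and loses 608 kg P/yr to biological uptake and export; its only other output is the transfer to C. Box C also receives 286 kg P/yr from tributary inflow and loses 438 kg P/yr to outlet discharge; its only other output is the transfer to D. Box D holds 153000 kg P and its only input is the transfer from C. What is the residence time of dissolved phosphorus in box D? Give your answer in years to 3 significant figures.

404 yr

Box A: F(A→B) = (504 + 339) − 190 = 653.00 kg P/yr.
Box B: F(B→C) = (653.00 + 486) − 608 = 531.00 kg P/yr.
Box C: F(C→D) = (531.00 + 286) − 438 = 379.00 kg P/yr.
Box D throughput = its input = 379.00 kg P/yr; τ = 153000 / 379.00 = 403.7 yr.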